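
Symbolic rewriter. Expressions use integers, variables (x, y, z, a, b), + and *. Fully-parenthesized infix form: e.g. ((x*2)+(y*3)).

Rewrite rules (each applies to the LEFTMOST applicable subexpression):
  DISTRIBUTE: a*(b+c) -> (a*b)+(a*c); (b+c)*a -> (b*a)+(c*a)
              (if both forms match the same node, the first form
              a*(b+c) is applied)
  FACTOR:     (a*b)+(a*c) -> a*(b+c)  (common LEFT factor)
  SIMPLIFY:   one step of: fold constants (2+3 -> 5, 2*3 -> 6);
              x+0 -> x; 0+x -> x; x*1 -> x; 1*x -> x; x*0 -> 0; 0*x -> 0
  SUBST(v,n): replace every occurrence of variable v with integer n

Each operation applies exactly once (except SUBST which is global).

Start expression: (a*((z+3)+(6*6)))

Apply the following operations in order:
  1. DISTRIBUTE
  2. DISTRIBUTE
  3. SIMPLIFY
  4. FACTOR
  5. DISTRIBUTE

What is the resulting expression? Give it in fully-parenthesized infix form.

Start: (a*((z+3)+(6*6)))
Apply DISTRIBUTE at root (target: (a*((z+3)+(6*6)))): (a*((z+3)+(6*6))) -> ((a*(z+3))+(a*(6*6)))
Apply DISTRIBUTE at L (target: (a*(z+3))): ((a*(z+3))+(a*(6*6))) -> (((a*z)+(a*3))+(a*(6*6)))
Apply SIMPLIFY at RR (target: (6*6)): (((a*z)+(a*3))+(a*(6*6))) -> (((a*z)+(a*3))+(a*36))
Apply FACTOR at L (target: ((a*z)+(a*3))): (((a*z)+(a*3))+(a*36)) -> ((a*(z+3))+(a*36))
Apply DISTRIBUTE at L (target: (a*(z+3))): ((a*(z+3))+(a*36)) -> (((a*z)+(a*3))+(a*36))

Answer: (((a*z)+(a*3))+(a*36))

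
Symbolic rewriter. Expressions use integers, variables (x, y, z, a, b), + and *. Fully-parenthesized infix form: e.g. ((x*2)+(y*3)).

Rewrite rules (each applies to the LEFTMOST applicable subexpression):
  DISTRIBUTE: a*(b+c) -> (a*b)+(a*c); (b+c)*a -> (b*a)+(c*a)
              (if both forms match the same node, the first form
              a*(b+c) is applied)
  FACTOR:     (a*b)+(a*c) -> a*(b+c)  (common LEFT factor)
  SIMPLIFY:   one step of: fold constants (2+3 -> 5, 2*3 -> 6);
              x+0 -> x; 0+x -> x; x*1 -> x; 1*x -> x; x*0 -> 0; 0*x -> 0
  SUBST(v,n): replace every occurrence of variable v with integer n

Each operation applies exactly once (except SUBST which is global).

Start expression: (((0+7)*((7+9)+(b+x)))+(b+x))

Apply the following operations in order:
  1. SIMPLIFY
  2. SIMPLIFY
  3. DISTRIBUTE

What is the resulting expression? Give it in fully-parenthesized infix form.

Answer: (((7*16)+(7*(b+x)))+(b+x))

Derivation:
Start: (((0+7)*((7+9)+(b+x)))+(b+x))
Apply SIMPLIFY at LL (target: (0+7)): (((0+7)*((7+9)+(b+x)))+(b+x)) -> ((7*((7+9)+(b+x)))+(b+x))
Apply SIMPLIFY at LRL (target: (7+9)): ((7*((7+9)+(b+x)))+(b+x)) -> ((7*(16+(b+x)))+(b+x))
Apply DISTRIBUTE at L (target: (7*(16+(b+x)))): ((7*(16+(b+x)))+(b+x)) -> (((7*16)+(7*(b+x)))+(b+x))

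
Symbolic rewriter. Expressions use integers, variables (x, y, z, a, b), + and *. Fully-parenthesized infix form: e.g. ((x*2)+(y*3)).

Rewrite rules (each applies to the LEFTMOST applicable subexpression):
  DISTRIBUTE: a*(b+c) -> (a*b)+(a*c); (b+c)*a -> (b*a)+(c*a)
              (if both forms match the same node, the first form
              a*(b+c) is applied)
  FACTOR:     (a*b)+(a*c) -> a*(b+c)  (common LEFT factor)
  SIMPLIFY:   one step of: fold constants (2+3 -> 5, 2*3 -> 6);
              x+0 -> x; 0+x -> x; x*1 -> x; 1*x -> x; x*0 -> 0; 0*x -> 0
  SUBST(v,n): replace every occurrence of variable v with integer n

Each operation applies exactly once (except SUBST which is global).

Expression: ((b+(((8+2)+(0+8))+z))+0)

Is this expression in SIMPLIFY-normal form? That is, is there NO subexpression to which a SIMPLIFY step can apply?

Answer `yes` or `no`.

Expression: ((b+(((8+2)+(0+8))+z))+0)
Scanning for simplifiable subexpressions (pre-order)...
  at root: ((b+(((8+2)+(0+8))+z))+0) (SIMPLIFIABLE)
  at L: (b+(((8+2)+(0+8))+z)) (not simplifiable)
  at LR: (((8+2)+(0+8))+z) (not simplifiable)
  at LRL: ((8+2)+(0+8)) (not simplifiable)
  at LRLL: (8+2) (SIMPLIFIABLE)
  at LRLR: (0+8) (SIMPLIFIABLE)
Found simplifiable subexpr at path root: ((b+(((8+2)+(0+8))+z))+0)
One SIMPLIFY step would give: (b+(((8+2)+(0+8))+z))
-> NOT in normal form.

Answer: no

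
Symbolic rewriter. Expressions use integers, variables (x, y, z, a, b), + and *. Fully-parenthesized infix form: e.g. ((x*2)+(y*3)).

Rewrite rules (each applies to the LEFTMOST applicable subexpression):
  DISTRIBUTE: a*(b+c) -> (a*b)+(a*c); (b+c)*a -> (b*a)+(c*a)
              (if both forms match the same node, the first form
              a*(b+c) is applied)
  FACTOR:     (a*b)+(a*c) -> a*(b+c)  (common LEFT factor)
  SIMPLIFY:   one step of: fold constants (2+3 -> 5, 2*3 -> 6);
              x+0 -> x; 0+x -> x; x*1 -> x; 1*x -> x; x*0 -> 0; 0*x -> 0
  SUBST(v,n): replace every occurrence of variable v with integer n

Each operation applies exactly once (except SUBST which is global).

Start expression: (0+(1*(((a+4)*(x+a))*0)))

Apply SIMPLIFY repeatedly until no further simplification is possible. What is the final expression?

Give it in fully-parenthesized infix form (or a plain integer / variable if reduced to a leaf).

Answer: 0

Derivation:
Start: (0+(1*(((a+4)*(x+a))*0)))
Step 1: at root: (0+(1*(((a+4)*(x+a))*0))) -> (1*(((a+4)*(x+a))*0)); overall: (0+(1*(((a+4)*(x+a))*0))) -> (1*(((a+4)*(x+a))*0))
Step 2: at root: (1*(((a+4)*(x+a))*0)) -> (((a+4)*(x+a))*0); overall: (1*(((a+4)*(x+a))*0)) -> (((a+4)*(x+a))*0)
Step 3: at root: (((a+4)*(x+a))*0) -> 0; overall: (((a+4)*(x+a))*0) -> 0
Fixed point: 0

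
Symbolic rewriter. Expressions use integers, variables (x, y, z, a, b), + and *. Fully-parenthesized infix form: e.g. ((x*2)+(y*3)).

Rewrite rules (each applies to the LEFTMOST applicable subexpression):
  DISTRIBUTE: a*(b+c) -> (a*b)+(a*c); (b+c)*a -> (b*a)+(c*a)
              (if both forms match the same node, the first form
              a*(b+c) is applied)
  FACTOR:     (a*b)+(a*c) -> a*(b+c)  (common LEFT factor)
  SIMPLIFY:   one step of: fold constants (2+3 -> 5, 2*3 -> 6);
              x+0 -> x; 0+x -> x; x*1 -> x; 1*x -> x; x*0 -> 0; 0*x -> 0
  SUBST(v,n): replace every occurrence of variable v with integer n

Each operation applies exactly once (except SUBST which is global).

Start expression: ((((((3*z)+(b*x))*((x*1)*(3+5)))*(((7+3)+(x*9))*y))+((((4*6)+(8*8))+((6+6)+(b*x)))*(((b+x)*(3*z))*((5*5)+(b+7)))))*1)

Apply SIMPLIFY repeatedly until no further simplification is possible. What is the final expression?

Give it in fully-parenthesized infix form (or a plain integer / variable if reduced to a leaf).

Answer: (((((3*z)+(b*x))*(x*8))*((10+(x*9))*y))+((88+(12+(b*x)))*(((b+x)*(3*z))*(25+(b+7)))))

Derivation:
Start: ((((((3*z)+(b*x))*((x*1)*(3+5)))*(((7+3)+(x*9))*y))+((((4*6)+(8*8))+((6+6)+(b*x)))*(((b+x)*(3*z))*((5*5)+(b+7)))))*1)
Step 1: at root: ((((((3*z)+(b*x))*((x*1)*(3+5)))*(((7+3)+(x*9))*y))+((((4*6)+(8*8))+((6+6)+(b*x)))*(((b+x)*(3*z))*((5*5)+(b+7)))))*1) -> (((((3*z)+(b*x))*((x*1)*(3+5)))*(((7+3)+(x*9))*y))+((((4*6)+(8*8))+((6+6)+(b*x)))*(((b+x)*(3*z))*((5*5)+(b+7))))); overall: ((((((3*z)+(b*x))*((x*1)*(3+5)))*(((7+3)+(x*9))*y))+((((4*6)+(8*8))+((6+6)+(b*x)))*(((b+x)*(3*z))*((5*5)+(b+7)))))*1) -> (((((3*z)+(b*x))*((x*1)*(3+5)))*(((7+3)+(x*9))*y))+((((4*6)+(8*8))+((6+6)+(b*x)))*(((b+x)*(3*z))*((5*5)+(b+7)))))
Step 2: at LLRL: (x*1) -> x; overall: (((((3*z)+(b*x))*((x*1)*(3+5)))*(((7+3)+(x*9))*y))+((((4*6)+(8*8))+((6+6)+(b*x)))*(((b+x)*(3*z))*((5*5)+(b+7))))) -> (((((3*z)+(b*x))*(x*(3+5)))*(((7+3)+(x*9))*y))+((((4*6)+(8*8))+((6+6)+(b*x)))*(((b+x)*(3*z))*((5*5)+(b+7)))))
Step 3: at LLRR: (3+5) -> 8; overall: (((((3*z)+(b*x))*(x*(3+5)))*(((7+3)+(x*9))*y))+((((4*6)+(8*8))+((6+6)+(b*x)))*(((b+x)*(3*z))*((5*5)+(b+7))))) -> (((((3*z)+(b*x))*(x*8))*(((7+3)+(x*9))*y))+((((4*6)+(8*8))+((6+6)+(b*x)))*(((b+x)*(3*z))*((5*5)+(b+7)))))
Step 4: at LRLL: (7+3) -> 10; overall: (((((3*z)+(b*x))*(x*8))*(((7+3)+(x*9))*y))+((((4*6)+(8*8))+((6+6)+(b*x)))*(((b+x)*(3*z))*((5*5)+(b+7))))) -> (((((3*z)+(b*x))*(x*8))*((10+(x*9))*y))+((((4*6)+(8*8))+((6+6)+(b*x)))*(((b+x)*(3*z))*((5*5)+(b+7)))))
Step 5: at RLLL: (4*6) -> 24; overall: (((((3*z)+(b*x))*(x*8))*((10+(x*9))*y))+((((4*6)+(8*8))+((6+6)+(b*x)))*(((b+x)*(3*z))*((5*5)+(b+7))))) -> (((((3*z)+(b*x))*(x*8))*((10+(x*9))*y))+(((24+(8*8))+((6+6)+(b*x)))*(((b+x)*(3*z))*((5*5)+(b+7)))))
Step 6: at RLLR: (8*8) -> 64; overall: (((((3*z)+(b*x))*(x*8))*((10+(x*9))*y))+(((24+(8*8))+((6+6)+(b*x)))*(((b+x)*(3*z))*((5*5)+(b+7))))) -> (((((3*z)+(b*x))*(x*8))*((10+(x*9))*y))+(((24+64)+((6+6)+(b*x)))*(((b+x)*(3*z))*((5*5)+(b+7)))))
Step 7: at RLL: (24+64) -> 88; overall: (((((3*z)+(b*x))*(x*8))*((10+(x*9))*y))+(((24+64)+((6+6)+(b*x)))*(((b+x)*(3*z))*((5*5)+(b+7))))) -> (((((3*z)+(b*x))*(x*8))*((10+(x*9))*y))+((88+((6+6)+(b*x)))*(((b+x)*(3*z))*((5*5)+(b+7)))))
Step 8: at RLRL: (6+6) -> 12; overall: (((((3*z)+(b*x))*(x*8))*((10+(x*9))*y))+((88+((6+6)+(b*x)))*(((b+x)*(3*z))*((5*5)+(b+7))))) -> (((((3*z)+(b*x))*(x*8))*((10+(x*9))*y))+((88+(12+(b*x)))*(((b+x)*(3*z))*((5*5)+(b+7)))))
Step 9: at RRRL: (5*5) -> 25; overall: (((((3*z)+(b*x))*(x*8))*((10+(x*9))*y))+((88+(12+(b*x)))*(((b+x)*(3*z))*((5*5)+(b+7))))) -> (((((3*z)+(b*x))*(x*8))*((10+(x*9))*y))+((88+(12+(b*x)))*(((b+x)*(3*z))*(25+(b+7)))))
Fixed point: (((((3*z)+(b*x))*(x*8))*((10+(x*9))*y))+((88+(12+(b*x)))*(((b+x)*(3*z))*(25+(b+7)))))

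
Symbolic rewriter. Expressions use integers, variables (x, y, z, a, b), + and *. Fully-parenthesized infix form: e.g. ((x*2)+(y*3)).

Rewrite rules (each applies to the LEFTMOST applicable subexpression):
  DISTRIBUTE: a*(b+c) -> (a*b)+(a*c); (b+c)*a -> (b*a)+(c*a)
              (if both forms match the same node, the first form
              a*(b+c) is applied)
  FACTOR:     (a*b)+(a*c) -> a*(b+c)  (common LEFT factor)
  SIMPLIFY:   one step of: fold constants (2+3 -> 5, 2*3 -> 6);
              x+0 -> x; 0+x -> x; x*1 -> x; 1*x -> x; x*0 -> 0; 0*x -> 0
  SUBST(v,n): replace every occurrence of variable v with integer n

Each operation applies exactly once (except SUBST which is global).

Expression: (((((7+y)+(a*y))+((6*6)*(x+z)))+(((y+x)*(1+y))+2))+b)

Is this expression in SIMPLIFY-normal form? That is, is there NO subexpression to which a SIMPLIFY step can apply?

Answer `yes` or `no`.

Answer: no

Derivation:
Expression: (((((7+y)+(a*y))+((6*6)*(x+z)))+(((y+x)*(1+y))+2))+b)
Scanning for simplifiable subexpressions (pre-order)...
  at root: (((((7+y)+(a*y))+((6*6)*(x+z)))+(((y+x)*(1+y))+2))+b) (not simplifiable)
  at L: ((((7+y)+(a*y))+((6*6)*(x+z)))+(((y+x)*(1+y))+2)) (not simplifiable)
  at LL: (((7+y)+(a*y))+((6*6)*(x+z))) (not simplifiable)
  at LLL: ((7+y)+(a*y)) (not simplifiable)
  at LLLL: (7+y) (not simplifiable)
  at LLLR: (a*y) (not simplifiable)
  at LLR: ((6*6)*(x+z)) (not simplifiable)
  at LLRL: (6*6) (SIMPLIFIABLE)
  at LLRR: (x+z) (not simplifiable)
  at LR: (((y+x)*(1+y))+2) (not simplifiable)
  at LRL: ((y+x)*(1+y)) (not simplifiable)
  at LRLL: (y+x) (not simplifiable)
  at LRLR: (1+y) (not simplifiable)
Found simplifiable subexpr at path LLRL: (6*6)
One SIMPLIFY step would give: (((((7+y)+(a*y))+(36*(x+z)))+(((y+x)*(1+y))+2))+b)
-> NOT in normal form.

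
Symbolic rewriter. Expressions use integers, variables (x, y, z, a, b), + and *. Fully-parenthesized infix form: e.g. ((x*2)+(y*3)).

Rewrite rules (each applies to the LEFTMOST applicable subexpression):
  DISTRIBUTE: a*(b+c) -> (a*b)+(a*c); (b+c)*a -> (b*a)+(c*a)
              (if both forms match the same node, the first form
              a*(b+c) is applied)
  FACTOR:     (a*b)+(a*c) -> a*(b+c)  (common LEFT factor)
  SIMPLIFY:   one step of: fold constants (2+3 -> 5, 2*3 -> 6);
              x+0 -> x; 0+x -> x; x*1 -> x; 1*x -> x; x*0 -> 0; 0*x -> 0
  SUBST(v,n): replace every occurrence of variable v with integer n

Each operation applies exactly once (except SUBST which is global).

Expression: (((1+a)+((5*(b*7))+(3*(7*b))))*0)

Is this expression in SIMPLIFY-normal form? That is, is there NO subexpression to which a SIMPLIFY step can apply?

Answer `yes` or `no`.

Answer: no

Derivation:
Expression: (((1+a)+((5*(b*7))+(3*(7*b))))*0)
Scanning for simplifiable subexpressions (pre-order)...
  at root: (((1+a)+((5*(b*7))+(3*(7*b))))*0) (SIMPLIFIABLE)
  at L: ((1+a)+((5*(b*7))+(3*(7*b)))) (not simplifiable)
  at LL: (1+a) (not simplifiable)
  at LR: ((5*(b*7))+(3*(7*b))) (not simplifiable)
  at LRL: (5*(b*7)) (not simplifiable)
  at LRLR: (b*7) (not simplifiable)
  at LRR: (3*(7*b)) (not simplifiable)
  at LRRR: (7*b) (not simplifiable)
Found simplifiable subexpr at path root: (((1+a)+((5*(b*7))+(3*(7*b))))*0)
One SIMPLIFY step would give: 0
-> NOT in normal form.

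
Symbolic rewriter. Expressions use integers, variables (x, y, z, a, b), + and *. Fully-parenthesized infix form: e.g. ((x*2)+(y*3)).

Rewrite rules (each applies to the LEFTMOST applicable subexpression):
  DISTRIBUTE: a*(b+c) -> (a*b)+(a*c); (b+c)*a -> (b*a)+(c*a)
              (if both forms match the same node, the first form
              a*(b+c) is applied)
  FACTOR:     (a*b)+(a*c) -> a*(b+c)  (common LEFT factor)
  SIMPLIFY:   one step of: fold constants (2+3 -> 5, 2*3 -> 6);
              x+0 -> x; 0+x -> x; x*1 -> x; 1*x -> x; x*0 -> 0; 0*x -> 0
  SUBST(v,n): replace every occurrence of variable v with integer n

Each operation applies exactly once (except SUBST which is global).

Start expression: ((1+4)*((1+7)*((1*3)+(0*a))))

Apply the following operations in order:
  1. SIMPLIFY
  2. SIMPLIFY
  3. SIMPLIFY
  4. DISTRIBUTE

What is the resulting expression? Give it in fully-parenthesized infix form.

Answer: (5*((8*3)+(8*(0*a))))

Derivation:
Start: ((1+4)*((1+7)*((1*3)+(0*a))))
Apply SIMPLIFY at L (target: (1+4)): ((1+4)*((1+7)*((1*3)+(0*a)))) -> (5*((1+7)*((1*3)+(0*a))))
Apply SIMPLIFY at RL (target: (1+7)): (5*((1+7)*((1*3)+(0*a)))) -> (5*(8*((1*3)+(0*a))))
Apply SIMPLIFY at RRL (target: (1*3)): (5*(8*((1*3)+(0*a)))) -> (5*(8*(3+(0*a))))
Apply DISTRIBUTE at R (target: (8*(3+(0*a)))): (5*(8*(3+(0*a)))) -> (5*((8*3)+(8*(0*a))))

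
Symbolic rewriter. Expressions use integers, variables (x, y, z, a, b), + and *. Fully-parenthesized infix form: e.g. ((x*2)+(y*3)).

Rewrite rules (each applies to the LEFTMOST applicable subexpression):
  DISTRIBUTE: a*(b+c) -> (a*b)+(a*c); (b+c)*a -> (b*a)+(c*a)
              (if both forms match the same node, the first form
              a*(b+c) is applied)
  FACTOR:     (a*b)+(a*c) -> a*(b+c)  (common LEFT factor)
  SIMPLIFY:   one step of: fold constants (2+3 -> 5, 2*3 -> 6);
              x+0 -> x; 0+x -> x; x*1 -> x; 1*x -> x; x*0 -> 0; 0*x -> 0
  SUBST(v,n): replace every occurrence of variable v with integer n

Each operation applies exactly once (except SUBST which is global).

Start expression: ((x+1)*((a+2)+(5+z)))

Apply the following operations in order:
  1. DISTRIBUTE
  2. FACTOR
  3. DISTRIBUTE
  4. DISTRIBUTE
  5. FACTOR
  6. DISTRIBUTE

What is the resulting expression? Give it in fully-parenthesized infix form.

Start: ((x+1)*((a+2)+(5+z)))
Apply DISTRIBUTE at root (target: ((x+1)*((a+2)+(5+z)))): ((x+1)*((a+2)+(5+z))) -> (((x+1)*(a+2))+((x+1)*(5+z)))
Apply FACTOR at root (target: (((x+1)*(a+2))+((x+1)*(5+z)))): (((x+1)*(a+2))+((x+1)*(5+z))) -> ((x+1)*((a+2)+(5+z)))
Apply DISTRIBUTE at root (target: ((x+1)*((a+2)+(5+z)))): ((x+1)*((a+2)+(5+z))) -> (((x+1)*(a+2))+((x+1)*(5+z)))
Apply DISTRIBUTE at L (target: ((x+1)*(a+2))): (((x+1)*(a+2))+((x+1)*(5+z))) -> ((((x+1)*a)+((x+1)*2))+((x+1)*(5+z)))
Apply FACTOR at L (target: (((x+1)*a)+((x+1)*2))): ((((x+1)*a)+((x+1)*2))+((x+1)*(5+z))) -> (((x+1)*(a+2))+((x+1)*(5+z)))
Apply DISTRIBUTE at L (target: ((x+1)*(a+2))): (((x+1)*(a+2))+((x+1)*(5+z))) -> ((((x+1)*a)+((x+1)*2))+((x+1)*(5+z)))

Answer: ((((x+1)*a)+((x+1)*2))+((x+1)*(5+z)))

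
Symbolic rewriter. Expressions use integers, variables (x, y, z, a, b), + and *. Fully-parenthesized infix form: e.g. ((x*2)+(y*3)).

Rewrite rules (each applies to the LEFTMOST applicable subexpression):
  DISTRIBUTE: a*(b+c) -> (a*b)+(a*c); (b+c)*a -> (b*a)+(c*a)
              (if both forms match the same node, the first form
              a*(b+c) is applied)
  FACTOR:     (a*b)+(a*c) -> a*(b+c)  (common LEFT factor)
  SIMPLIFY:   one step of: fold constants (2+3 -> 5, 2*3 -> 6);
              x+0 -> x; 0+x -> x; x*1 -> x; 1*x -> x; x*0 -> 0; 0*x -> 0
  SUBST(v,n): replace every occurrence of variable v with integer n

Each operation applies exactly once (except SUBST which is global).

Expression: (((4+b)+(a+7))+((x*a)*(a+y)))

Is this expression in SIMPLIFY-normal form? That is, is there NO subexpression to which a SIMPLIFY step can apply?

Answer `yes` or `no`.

Answer: yes

Derivation:
Expression: (((4+b)+(a+7))+((x*a)*(a+y)))
Scanning for simplifiable subexpressions (pre-order)...
  at root: (((4+b)+(a+7))+((x*a)*(a+y))) (not simplifiable)
  at L: ((4+b)+(a+7)) (not simplifiable)
  at LL: (4+b) (not simplifiable)
  at LR: (a+7) (not simplifiable)
  at R: ((x*a)*(a+y)) (not simplifiable)
  at RL: (x*a) (not simplifiable)
  at RR: (a+y) (not simplifiable)
Result: no simplifiable subexpression found -> normal form.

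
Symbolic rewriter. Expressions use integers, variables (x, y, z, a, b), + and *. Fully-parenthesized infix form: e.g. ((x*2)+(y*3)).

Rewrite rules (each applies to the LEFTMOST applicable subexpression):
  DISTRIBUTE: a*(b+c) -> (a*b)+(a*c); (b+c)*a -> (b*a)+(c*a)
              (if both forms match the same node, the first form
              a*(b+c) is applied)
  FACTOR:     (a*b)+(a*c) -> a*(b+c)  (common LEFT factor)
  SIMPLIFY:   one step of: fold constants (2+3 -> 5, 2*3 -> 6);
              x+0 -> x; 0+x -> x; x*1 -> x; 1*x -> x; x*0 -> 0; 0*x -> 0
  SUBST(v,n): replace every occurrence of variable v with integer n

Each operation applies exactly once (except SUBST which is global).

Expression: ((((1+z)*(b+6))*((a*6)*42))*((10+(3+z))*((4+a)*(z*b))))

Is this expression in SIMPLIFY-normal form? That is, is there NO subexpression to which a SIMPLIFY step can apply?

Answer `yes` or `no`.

Expression: ((((1+z)*(b+6))*((a*6)*42))*((10+(3+z))*((4+a)*(z*b))))
Scanning for simplifiable subexpressions (pre-order)...
  at root: ((((1+z)*(b+6))*((a*6)*42))*((10+(3+z))*((4+a)*(z*b)))) (not simplifiable)
  at L: (((1+z)*(b+6))*((a*6)*42)) (not simplifiable)
  at LL: ((1+z)*(b+6)) (not simplifiable)
  at LLL: (1+z) (not simplifiable)
  at LLR: (b+6) (not simplifiable)
  at LR: ((a*6)*42) (not simplifiable)
  at LRL: (a*6) (not simplifiable)
  at R: ((10+(3+z))*((4+a)*(z*b))) (not simplifiable)
  at RL: (10+(3+z)) (not simplifiable)
  at RLR: (3+z) (not simplifiable)
  at RR: ((4+a)*(z*b)) (not simplifiable)
  at RRL: (4+a) (not simplifiable)
  at RRR: (z*b) (not simplifiable)
Result: no simplifiable subexpression found -> normal form.

Answer: yes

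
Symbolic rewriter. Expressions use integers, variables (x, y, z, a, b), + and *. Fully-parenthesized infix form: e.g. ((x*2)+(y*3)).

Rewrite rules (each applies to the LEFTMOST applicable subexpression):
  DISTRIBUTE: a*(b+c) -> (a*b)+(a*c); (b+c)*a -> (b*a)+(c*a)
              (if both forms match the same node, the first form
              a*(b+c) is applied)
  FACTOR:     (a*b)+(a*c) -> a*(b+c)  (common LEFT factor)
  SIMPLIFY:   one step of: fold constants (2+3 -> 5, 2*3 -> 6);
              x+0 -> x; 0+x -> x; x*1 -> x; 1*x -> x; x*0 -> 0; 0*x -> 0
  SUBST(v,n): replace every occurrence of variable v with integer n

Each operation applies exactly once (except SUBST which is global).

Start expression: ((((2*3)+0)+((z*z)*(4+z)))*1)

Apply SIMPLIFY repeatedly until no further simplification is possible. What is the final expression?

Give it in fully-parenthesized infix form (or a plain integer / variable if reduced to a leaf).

Start: ((((2*3)+0)+((z*z)*(4+z)))*1)
Step 1: at root: ((((2*3)+0)+((z*z)*(4+z)))*1) -> (((2*3)+0)+((z*z)*(4+z))); overall: ((((2*3)+0)+((z*z)*(4+z)))*1) -> (((2*3)+0)+((z*z)*(4+z)))
Step 2: at L: ((2*3)+0) -> (2*3); overall: (((2*3)+0)+((z*z)*(4+z))) -> ((2*3)+((z*z)*(4+z)))
Step 3: at L: (2*3) -> 6; overall: ((2*3)+((z*z)*(4+z))) -> (6+((z*z)*(4+z)))
Fixed point: (6+((z*z)*(4+z)))

Answer: (6+((z*z)*(4+z)))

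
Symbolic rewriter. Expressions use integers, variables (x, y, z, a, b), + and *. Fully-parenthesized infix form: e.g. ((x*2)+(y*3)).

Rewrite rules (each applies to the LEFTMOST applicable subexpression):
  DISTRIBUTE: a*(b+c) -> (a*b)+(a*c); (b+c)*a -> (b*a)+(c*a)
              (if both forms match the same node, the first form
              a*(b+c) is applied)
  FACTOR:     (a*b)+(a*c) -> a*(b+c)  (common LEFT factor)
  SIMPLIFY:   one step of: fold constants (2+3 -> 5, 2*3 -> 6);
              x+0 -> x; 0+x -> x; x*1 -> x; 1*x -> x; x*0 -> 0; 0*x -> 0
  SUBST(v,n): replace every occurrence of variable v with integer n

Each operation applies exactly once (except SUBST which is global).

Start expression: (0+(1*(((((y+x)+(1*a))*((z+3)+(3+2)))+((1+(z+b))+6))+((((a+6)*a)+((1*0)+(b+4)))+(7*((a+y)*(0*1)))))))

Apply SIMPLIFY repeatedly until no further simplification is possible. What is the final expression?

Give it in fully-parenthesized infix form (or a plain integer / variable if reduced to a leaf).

Answer: (((((y+x)+a)*((z+3)+5))+((1+(z+b))+6))+(((a+6)*a)+(b+4)))

Derivation:
Start: (0+(1*(((((y+x)+(1*a))*((z+3)+(3+2)))+((1+(z+b))+6))+((((a+6)*a)+((1*0)+(b+4)))+(7*((a+y)*(0*1)))))))
Step 1: at root: (0+(1*(((((y+x)+(1*a))*((z+3)+(3+2)))+((1+(z+b))+6))+((((a+6)*a)+((1*0)+(b+4)))+(7*((a+y)*(0*1))))))) -> (1*(((((y+x)+(1*a))*((z+3)+(3+2)))+((1+(z+b))+6))+((((a+6)*a)+((1*0)+(b+4)))+(7*((a+y)*(0*1)))))); overall: (0+(1*(((((y+x)+(1*a))*((z+3)+(3+2)))+((1+(z+b))+6))+((((a+6)*a)+((1*0)+(b+4)))+(7*((a+y)*(0*1))))))) -> (1*(((((y+x)+(1*a))*((z+3)+(3+2)))+((1+(z+b))+6))+((((a+6)*a)+((1*0)+(b+4)))+(7*((a+y)*(0*1))))))
Step 2: at root: (1*(((((y+x)+(1*a))*((z+3)+(3+2)))+((1+(z+b))+6))+((((a+6)*a)+((1*0)+(b+4)))+(7*((a+y)*(0*1)))))) -> (((((y+x)+(1*a))*((z+3)+(3+2)))+((1+(z+b))+6))+((((a+6)*a)+((1*0)+(b+4)))+(7*((a+y)*(0*1))))); overall: (1*(((((y+x)+(1*a))*((z+3)+(3+2)))+((1+(z+b))+6))+((((a+6)*a)+((1*0)+(b+4)))+(7*((a+y)*(0*1)))))) -> (((((y+x)+(1*a))*((z+3)+(3+2)))+((1+(z+b))+6))+((((a+6)*a)+((1*0)+(b+4)))+(7*((a+y)*(0*1)))))
Step 3: at LLLR: (1*a) -> a; overall: (((((y+x)+(1*a))*((z+3)+(3+2)))+((1+(z+b))+6))+((((a+6)*a)+((1*0)+(b+4)))+(7*((a+y)*(0*1))))) -> (((((y+x)+a)*((z+3)+(3+2)))+((1+(z+b))+6))+((((a+6)*a)+((1*0)+(b+4)))+(7*((a+y)*(0*1)))))
Step 4: at LLRR: (3+2) -> 5; overall: (((((y+x)+a)*((z+3)+(3+2)))+((1+(z+b))+6))+((((a+6)*a)+((1*0)+(b+4)))+(7*((a+y)*(0*1))))) -> (((((y+x)+a)*((z+3)+5))+((1+(z+b))+6))+((((a+6)*a)+((1*0)+(b+4)))+(7*((a+y)*(0*1)))))
Step 5: at RLRL: (1*0) -> 0; overall: (((((y+x)+a)*((z+3)+5))+((1+(z+b))+6))+((((a+6)*a)+((1*0)+(b+4)))+(7*((a+y)*(0*1))))) -> (((((y+x)+a)*((z+3)+5))+((1+(z+b))+6))+((((a+6)*a)+(0+(b+4)))+(7*((a+y)*(0*1)))))
Step 6: at RLR: (0+(b+4)) -> (b+4); overall: (((((y+x)+a)*((z+3)+5))+((1+(z+b))+6))+((((a+6)*a)+(0+(b+4)))+(7*((a+y)*(0*1))))) -> (((((y+x)+a)*((z+3)+5))+((1+(z+b))+6))+((((a+6)*a)+(b+4))+(7*((a+y)*(0*1)))))
Step 7: at RRRR: (0*1) -> 0; overall: (((((y+x)+a)*((z+3)+5))+((1+(z+b))+6))+((((a+6)*a)+(b+4))+(7*((a+y)*(0*1))))) -> (((((y+x)+a)*((z+3)+5))+((1+(z+b))+6))+((((a+6)*a)+(b+4))+(7*((a+y)*0))))
Step 8: at RRR: ((a+y)*0) -> 0; overall: (((((y+x)+a)*((z+3)+5))+((1+(z+b))+6))+((((a+6)*a)+(b+4))+(7*((a+y)*0)))) -> (((((y+x)+a)*((z+3)+5))+((1+(z+b))+6))+((((a+6)*a)+(b+4))+(7*0)))
Step 9: at RR: (7*0) -> 0; overall: (((((y+x)+a)*((z+3)+5))+((1+(z+b))+6))+((((a+6)*a)+(b+4))+(7*0))) -> (((((y+x)+a)*((z+3)+5))+((1+(z+b))+6))+((((a+6)*a)+(b+4))+0))
Step 10: at R: ((((a+6)*a)+(b+4))+0) -> (((a+6)*a)+(b+4)); overall: (((((y+x)+a)*((z+3)+5))+((1+(z+b))+6))+((((a+6)*a)+(b+4))+0)) -> (((((y+x)+a)*((z+3)+5))+((1+(z+b))+6))+(((a+6)*a)+(b+4)))
Fixed point: (((((y+x)+a)*((z+3)+5))+((1+(z+b))+6))+(((a+6)*a)+(b+4)))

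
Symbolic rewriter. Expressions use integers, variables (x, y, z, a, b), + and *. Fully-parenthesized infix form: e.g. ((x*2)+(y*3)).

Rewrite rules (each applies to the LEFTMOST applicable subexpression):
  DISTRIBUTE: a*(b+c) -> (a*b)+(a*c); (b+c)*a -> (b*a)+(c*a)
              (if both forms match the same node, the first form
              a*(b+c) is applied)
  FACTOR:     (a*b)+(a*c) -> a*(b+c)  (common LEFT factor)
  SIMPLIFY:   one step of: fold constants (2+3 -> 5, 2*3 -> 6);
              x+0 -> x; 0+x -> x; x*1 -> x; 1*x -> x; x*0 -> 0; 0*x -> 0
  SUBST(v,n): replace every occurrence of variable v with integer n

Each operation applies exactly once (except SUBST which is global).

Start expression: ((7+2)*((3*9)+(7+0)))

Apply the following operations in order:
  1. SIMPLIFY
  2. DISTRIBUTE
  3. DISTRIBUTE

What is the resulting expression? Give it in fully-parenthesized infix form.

Start: ((7+2)*((3*9)+(7+0)))
Apply SIMPLIFY at L (target: (7+2)): ((7+2)*((3*9)+(7+0))) -> (9*((3*9)+(7+0)))
Apply DISTRIBUTE at root (target: (9*((3*9)+(7+0)))): (9*((3*9)+(7+0))) -> ((9*(3*9))+(9*(7+0)))
Apply DISTRIBUTE at R (target: (9*(7+0))): ((9*(3*9))+(9*(7+0))) -> ((9*(3*9))+((9*7)+(9*0)))

Answer: ((9*(3*9))+((9*7)+(9*0)))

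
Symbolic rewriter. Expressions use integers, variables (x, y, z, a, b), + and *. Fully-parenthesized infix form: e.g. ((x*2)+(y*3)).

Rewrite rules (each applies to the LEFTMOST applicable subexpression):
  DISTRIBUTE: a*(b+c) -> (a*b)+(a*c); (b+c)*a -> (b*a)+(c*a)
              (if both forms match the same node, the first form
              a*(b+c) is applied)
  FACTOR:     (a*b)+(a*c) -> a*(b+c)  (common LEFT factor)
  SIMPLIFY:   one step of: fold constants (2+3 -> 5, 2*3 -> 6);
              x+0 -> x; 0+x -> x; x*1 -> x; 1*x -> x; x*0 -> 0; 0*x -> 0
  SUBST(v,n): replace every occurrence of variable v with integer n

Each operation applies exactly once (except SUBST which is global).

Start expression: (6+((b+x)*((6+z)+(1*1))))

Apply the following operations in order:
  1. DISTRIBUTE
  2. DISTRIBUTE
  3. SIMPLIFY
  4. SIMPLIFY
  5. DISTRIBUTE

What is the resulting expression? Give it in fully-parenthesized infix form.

Start: (6+((b+x)*((6+z)+(1*1))))
Apply DISTRIBUTE at R (target: ((b+x)*((6+z)+(1*1)))): (6+((b+x)*((6+z)+(1*1)))) -> (6+(((b+x)*(6+z))+((b+x)*(1*1))))
Apply DISTRIBUTE at RL (target: ((b+x)*(6+z))): (6+(((b+x)*(6+z))+((b+x)*(1*1)))) -> (6+((((b+x)*6)+((b+x)*z))+((b+x)*(1*1))))
Apply SIMPLIFY at RRR (target: (1*1)): (6+((((b+x)*6)+((b+x)*z))+((b+x)*(1*1)))) -> (6+((((b+x)*6)+((b+x)*z))+((b+x)*1)))
Apply SIMPLIFY at RR (target: ((b+x)*1)): (6+((((b+x)*6)+((b+x)*z))+((b+x)*1))) -> (6+((((b+x)*6)+((b+x)*z))+(b+x)))
Apply DISTRIBUTE at RLL (target: ((b+x)*6)): (6+((((b+x)*6)+((b+x)*z))+(b+x))) -> (6+((((b*6)+(x*6))+((b+x)*z))+(b+x)))

Answer: (6+((((b*6)+(x*6))+((b+x)*z))+(b+x)))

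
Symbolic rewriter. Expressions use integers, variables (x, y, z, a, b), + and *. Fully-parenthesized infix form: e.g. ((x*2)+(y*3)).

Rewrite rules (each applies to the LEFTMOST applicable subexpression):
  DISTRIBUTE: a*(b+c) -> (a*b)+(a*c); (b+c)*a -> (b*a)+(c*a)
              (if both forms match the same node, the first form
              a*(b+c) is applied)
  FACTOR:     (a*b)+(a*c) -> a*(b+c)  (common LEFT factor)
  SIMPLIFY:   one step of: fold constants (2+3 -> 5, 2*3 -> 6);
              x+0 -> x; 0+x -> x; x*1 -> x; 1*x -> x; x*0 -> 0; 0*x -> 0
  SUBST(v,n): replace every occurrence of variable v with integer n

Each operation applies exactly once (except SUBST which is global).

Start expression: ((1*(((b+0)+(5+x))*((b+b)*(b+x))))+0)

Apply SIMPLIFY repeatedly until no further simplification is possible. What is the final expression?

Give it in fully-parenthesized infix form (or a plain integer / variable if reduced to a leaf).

Start: ((1*(((b+0)+(5+x))*((b+b)*(b+x))))+0)
Step 1: at root: ((1*(((b+0)+(5+x))*((b+b)*(b+x))))+0) -> (1*(((b+0)+(5+x))*((b+b)*(b+x)))); overall: ((1*(((b+0)+(5+x))*((b+b)*(b+x))))+0) -> (1*(((b+0)+(5+x))*((b+b)*(b+x))))
Step 2: at root: (1*(((b+0)+(5+x))*((b+b)*(b+x)))) -> (((b+0)+(5+x))*((b+b)*(b+x))); overall: (1*(((b+0)+(5+x))*((b+b)*(b+x)))) -> (((b+0)+(5+x))*((b+b)*(b+x)))
Step 3: at LL: (b+0) -> b; overall: (((b+0)+(5+x))*((b+b)*(b+x))) -> ((b+(5+x))*((b+b)*(b+x)))
Fixed point: ((b+(5+x))*((b+b)*(b+x)))

Answer: ((b+(5+x))*((b+b)*(b+x)))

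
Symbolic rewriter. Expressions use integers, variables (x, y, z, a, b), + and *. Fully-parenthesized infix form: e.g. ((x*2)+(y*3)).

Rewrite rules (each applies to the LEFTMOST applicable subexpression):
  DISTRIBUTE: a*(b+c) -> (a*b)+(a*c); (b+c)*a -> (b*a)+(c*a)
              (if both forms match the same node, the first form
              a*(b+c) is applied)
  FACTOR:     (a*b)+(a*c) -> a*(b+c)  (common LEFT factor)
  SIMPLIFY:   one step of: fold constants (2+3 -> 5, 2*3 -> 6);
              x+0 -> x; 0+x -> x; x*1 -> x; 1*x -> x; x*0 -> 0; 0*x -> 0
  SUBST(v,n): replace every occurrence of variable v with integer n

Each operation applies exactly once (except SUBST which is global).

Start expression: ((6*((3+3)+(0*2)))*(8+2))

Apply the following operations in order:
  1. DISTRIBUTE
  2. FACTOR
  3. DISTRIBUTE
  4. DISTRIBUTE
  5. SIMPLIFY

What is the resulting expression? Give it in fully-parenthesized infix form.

Answer: ((((6*6)+(6*(0*2)))*8)+((6*((3+3)+(0*2)))*2))

Derivation:
Start: ((6*((3+3)+(0*2)))*(8+2))
Apply DISTRIBUTE at root (target: ((6*((3+3)+(0*2)))*(8+2))): ((6*((3+3)+(0*2)))*(8+2)) -> (((6*((3+3)+(0*2)))*8)+((6*((3+3)+(0*2)))*2))
Apply FACTOR at root (target: (((6*((3+3)+(0*2)))*8)+((6*((3+3)+(0*2)))*2))): (((6*((3+3)+(0*2)))*8)+((6*((3+3)+(0*2)))*2)) -> ((6*((3+3)+(0*2)))*(8+2))
Apply DISTRIBUTE at root (target: ((6*((3+3)+(0*2)))*(8+2))): ((6*((3+3)+(0*2)))*(8+2)) -> (((6*((3+3)+(0*2)))*8)+((6*((3+3)+(0*2)))*2))
Apply DISTRIBUTE at LL (target: (6*((3+3)+(0*2)))): (((6*((3+3)+(0*2)))*8)+((6*((3+3)+(0*2)))*2)) -> ((((6*(3+3))+(6*(0*2)))*8)+((6*((3+3)+(0*2)))*2))
Apply SIMPLIFY at LLLR (target: (3+3)): ((((6*(3+3))+(6*(0*2)))*8)+((6*((3+3)+(0*2)))*2)) -> ((((6*6)+(6*(0*2)))*8)+((6*((3+3)+(0*2)))*2))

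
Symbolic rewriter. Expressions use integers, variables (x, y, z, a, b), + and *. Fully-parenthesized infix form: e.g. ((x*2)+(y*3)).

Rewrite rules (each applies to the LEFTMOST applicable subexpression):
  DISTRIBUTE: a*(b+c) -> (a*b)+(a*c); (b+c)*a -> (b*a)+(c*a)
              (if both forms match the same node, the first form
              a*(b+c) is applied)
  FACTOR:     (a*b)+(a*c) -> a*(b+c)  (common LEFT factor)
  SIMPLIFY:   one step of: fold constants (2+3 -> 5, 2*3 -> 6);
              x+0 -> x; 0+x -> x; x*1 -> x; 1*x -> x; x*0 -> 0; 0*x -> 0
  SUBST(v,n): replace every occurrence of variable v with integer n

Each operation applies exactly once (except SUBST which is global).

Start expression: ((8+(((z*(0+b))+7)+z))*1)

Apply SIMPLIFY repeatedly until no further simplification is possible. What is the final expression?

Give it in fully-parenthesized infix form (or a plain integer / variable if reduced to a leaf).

Start: ((8+(((z*(0+b))+7)+z))*1)
Step 1: at root: ((8+(((z*(0+b))+7)+z))*1) -> (8+(((z*(0+b))+7)+z)); overall: ((8+(((z*(0+b))+7)+z))*1) -> (8+(((z*(0+b))+7)+z))
Step 2: at RLLR: (0+b) -> b; overall: (8+(((z*(0+b))+7)+z)) -> (8+(((z*b)+7)+z))
Fixed point: (8+(((z*b)+7)+z))

Answer: (8+(((z*b)+7)+z))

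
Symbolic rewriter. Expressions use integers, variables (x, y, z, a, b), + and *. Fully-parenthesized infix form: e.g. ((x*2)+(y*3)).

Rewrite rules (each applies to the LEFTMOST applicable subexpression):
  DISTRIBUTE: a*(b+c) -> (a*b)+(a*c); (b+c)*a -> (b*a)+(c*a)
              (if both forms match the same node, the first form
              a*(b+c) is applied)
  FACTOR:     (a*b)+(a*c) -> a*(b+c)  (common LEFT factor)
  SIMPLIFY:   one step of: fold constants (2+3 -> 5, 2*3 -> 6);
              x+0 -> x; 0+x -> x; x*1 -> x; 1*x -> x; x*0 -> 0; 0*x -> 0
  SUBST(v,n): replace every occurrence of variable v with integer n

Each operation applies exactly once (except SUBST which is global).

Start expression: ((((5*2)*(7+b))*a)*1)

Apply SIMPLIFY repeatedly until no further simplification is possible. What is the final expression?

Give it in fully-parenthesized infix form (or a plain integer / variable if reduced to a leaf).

Answer: ((10*(7+b))*a)

Derivation:
Start: ((((5*2)*(7+b))*a)*1)
Step 1: at root: ((((5*2)*(7+b))*a)*1) -> (((5*2)*(7+b))*a); overall: ((((5*2)*(7+b))*a)*1) -> (((5*2)*(7+b))*a)
Step 2: at LL: (5*2) -> 10; overall: (((5*2)*(7+b))*a) -> ((10*(7+b))*a)
Fixed point: ((10*(7+b))*a)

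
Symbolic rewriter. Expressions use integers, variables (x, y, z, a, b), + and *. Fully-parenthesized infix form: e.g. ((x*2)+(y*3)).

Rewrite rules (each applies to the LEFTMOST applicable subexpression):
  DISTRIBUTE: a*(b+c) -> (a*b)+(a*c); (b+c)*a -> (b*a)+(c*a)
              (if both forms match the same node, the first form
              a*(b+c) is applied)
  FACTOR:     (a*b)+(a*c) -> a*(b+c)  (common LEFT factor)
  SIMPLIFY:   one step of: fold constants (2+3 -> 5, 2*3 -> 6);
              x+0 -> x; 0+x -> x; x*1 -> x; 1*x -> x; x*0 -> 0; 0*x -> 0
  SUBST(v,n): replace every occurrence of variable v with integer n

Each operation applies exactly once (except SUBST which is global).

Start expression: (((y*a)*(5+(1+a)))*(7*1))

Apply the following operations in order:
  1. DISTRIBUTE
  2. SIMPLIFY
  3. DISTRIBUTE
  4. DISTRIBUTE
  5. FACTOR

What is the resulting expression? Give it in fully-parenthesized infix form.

Start: (((y*a)*(5+(1+a)))*(7*1))
Apply DISTRIBUTE at L (target: ((y*a)*(5+(1+a)))): (((y*a)*(5+(1+a)))*(7*1)) -> ((((y*a)*5)+((y*a)*(1+a)))*(7*1))
Apply SIMPLIFY at R (target: (7*1)): ((((y*a)*5)+((y*a)*(1+a)))*(7*1)) -> ((((y*a)*5)+((y*a)*(1+a)))*7)
Apply DISTRIBUTE at root (target: ((((y*a)*5)+((y*a)*(1+a)))*7)): ((((y*a)*5)+((y*a)*(1+a)))*7) -> ((((y*a)*5)*7)+(((y*a)*(1+a))*7))
Apply DISTRIBUTE at RL (target: ((y*a)*(1+a))): ((((y*a)*5)*7)+(((y*a)*(1+a))*7)) -> ((((y*a)*5)*7)+((((y*a)*1)+((y*a)*a))*7))
Apply FACTOR at RL (target: (((y*a)*1)+((y*a)*a))): ((((y*a)*5)*7)+((((y*a)*1)+((y*a)*a))*7)) -> ((((y*a)*5)*7)+(((y*a)*(1+a))*7))

Answer: ((((y*a)*5)*7)+(((y*a)*(1+a))*7))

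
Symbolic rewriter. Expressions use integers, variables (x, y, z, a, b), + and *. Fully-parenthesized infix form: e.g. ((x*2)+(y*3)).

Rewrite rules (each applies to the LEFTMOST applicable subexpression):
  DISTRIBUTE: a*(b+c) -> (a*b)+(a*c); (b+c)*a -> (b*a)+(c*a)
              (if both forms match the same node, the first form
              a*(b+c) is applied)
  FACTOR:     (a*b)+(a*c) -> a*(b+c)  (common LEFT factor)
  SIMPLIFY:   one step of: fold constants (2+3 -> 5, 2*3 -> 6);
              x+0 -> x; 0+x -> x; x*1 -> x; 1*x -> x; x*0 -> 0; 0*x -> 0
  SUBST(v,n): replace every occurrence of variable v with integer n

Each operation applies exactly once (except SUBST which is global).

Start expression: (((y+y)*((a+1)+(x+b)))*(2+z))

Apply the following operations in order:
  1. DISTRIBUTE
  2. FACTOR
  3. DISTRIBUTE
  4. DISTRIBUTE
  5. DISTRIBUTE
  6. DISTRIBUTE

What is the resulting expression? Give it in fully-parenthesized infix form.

Answer: ((((((y+y)*a)+((y+y)*1))*2)+(((y+y)*(x+b))*2))+(((y+y)*((a+1)+(x+b)))*z))

Derivation:
Start: (((y+y)*((a+1)+(x+b)))*(2+z))
Apply DISTRIBUTE at root (target: (((y+y)*((a+1)+(x+b)))*(2+z))): (((y+y)*((a+1)+(x+b)))*(2+z)) -> ((((y+y)*((a+1)+(x+b)))*2)+(((y+y)*((a+1)+(x+b)))*z))
Apply FACTOR at root (target: ((((y+y)*((a+1)+(x+b)))*2)+(((y+y)*((a+1)+(x+b)))*z))): ((((y+y)*((a+1)+(x+b)))*2)+(((y+y)*((a+1)+(x+b)))*z)) -> (((y+y)*((a+1)+(x+b)))*(2+z))
Apply DISTRIBUTE at root (target: (((y+y)*((a+1)+(x+b)))*(2+z))): (((y+y)*((a+1)+(x+b)))*(2+z)) -> ((((y+y)*((a+1)+(x+b)))*2)+(((y+y)*((a+1)+(x+b)))*z))
Apply DISTRIBUTE at LL (target: ((y+y)*((a+1)+(x+b)))): ((((y+y)*((a+1)+(x+b)))*2)+(((y+y)*((a+1)+(x+b)))*z)) -> (((((y+y)*(a+1))+((y+y)*(x+b)))*2)+(((y+y)*((a+1)+(x+b)))*z))
Apply DISTRIBUTE at L (target: ((((y+y)*(a+1))+((y+y)*(x+b)))*2)): (((((y+y)*(a+1))+((y+y)*(x+b)))*2)+(((y+y)*((a+1)+(x+b)))*z)) -> (((((y+y)*(a+1))*2)+(((y+y)*(x+b))*2))+(((y+y)*((a+1)+(x+b)))*z))
Apply DISTRIBUTE at LLL (target: ((y+y)*(a+1))): (((((y+y)*(a+1))*2)+(((y+y)*(x+b))*2))+(((y+y)*((a+1)+(x+b)))*z)) -> ((((((y+y)*a)+((y+y)*1))*2)+(((y+y)*(x+b))*2))+(((y+y)*((a+1)+(x+b)))*z))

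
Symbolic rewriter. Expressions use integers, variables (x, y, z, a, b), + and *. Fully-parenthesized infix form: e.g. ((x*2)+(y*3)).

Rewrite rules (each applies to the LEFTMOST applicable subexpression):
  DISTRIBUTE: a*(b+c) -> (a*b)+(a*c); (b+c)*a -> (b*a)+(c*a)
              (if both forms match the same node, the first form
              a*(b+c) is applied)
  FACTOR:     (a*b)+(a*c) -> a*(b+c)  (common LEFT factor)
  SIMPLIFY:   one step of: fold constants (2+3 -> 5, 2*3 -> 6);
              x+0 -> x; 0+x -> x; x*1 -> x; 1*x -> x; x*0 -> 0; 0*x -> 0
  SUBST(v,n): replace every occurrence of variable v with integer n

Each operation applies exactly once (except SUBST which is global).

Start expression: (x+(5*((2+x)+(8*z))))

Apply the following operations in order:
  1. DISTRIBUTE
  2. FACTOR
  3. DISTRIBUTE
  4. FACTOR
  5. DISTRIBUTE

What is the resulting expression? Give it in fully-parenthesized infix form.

Answer: (x+((5*(2+x))+(5*(8*z))))

Derivation:
Start: (x+(5*((2+x)+(8*z))))
Apply DISTRIBUTE at R (target: (5*((2+x)+(8*z)))): (x+(5*((2+x)+(8*z)))) -> (x+((5*(2+x))+(5*(8*z))))
Apply FACTOR at R (target: ((5*(2+x))+(5*(8*z)))): (x+((5*(2+x))+(5*(8*z)))) -> (x+(5*((2+x)+(8*z))))
Apply DISTRIBUTE at R (target: (5*((2+x)+(8*z)))): (x+(5*((2+x)+(8*z)))) -> (x+((5*(2+x))+(5*(8*z))))
Apply FACTOR at R (target: ((5*(2+x))+(5*(8*z)))): (x+((5*(2+x))+(5*(8*z)))) -> (x+(5*((2+x)+(8*z))))
Apply DISTRIBUTE at R (target: (5*((2+x)+(8*z)))): (x+(5*((2+x)+(8*z)))) -> (x+((5*(2+x))+(5*(8*z))))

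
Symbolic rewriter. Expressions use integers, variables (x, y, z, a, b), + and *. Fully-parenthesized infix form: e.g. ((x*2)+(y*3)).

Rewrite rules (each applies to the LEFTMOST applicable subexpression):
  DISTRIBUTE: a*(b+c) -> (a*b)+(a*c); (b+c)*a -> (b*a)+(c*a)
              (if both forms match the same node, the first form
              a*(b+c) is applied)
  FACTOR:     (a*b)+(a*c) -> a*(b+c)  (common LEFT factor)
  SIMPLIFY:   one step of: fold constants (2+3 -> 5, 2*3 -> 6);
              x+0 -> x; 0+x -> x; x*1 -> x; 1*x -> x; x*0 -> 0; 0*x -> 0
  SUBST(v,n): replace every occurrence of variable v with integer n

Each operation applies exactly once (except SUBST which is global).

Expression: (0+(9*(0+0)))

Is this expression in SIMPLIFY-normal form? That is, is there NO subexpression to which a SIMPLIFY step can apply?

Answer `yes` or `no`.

Answer: no

Derivation:
Expression: (0+(9*(0+0)))
Scanning for simplifiable subexpressions (pre-order)...
  at root: (0+(9*(0+0))) (SIMPLIFIABLE)
  at R: (9*(0+0)) (not simplifiable)
  at RR: (0+0) (SIMPLIFIABLE)
Found simplifiable subexpr at path root: (0+(9*(0+0)))
One SIMPLIFY step would give: (9*(0+0))
-> NOT in normal form.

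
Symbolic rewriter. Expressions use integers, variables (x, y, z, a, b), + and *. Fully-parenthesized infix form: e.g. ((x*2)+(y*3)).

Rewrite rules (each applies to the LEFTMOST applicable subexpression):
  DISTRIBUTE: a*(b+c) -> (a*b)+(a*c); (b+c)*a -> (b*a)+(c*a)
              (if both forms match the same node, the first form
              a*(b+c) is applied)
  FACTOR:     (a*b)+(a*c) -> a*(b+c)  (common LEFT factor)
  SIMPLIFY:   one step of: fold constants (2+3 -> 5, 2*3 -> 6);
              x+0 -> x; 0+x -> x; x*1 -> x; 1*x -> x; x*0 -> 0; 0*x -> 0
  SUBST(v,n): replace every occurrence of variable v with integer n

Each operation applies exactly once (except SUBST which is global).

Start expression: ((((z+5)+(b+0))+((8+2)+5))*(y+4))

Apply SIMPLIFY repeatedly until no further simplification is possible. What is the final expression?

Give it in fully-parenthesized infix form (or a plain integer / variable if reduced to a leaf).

Start: ((((z+5)+(b+0))+((8+2)+5))*(y+4))
Step 1: at LLR: (b+0) -> b; overall: ((((z+5)+(b+0))+((8+2)+5))*(y+4)) -> ((((z+5)+b)+((8+2)+5))*(y+4))
Step 2: at LRL: (8+2) -> 10; overall: ((((z+5)+b)+((8+2)+5))*(y+4)) -> ((((z+5)+b)+(10+5))*(y+4))
Step 3: at LR: (10+5) -> 15; overall: ((((z+5)+b)+(10+5))*(y+4)) -> ((((z+5)+b)+15)*(y+4))
Fixed point: ((((z+5)+b)+15)*(y+4))

Answer: ((((z+5)+b)+15)*(y+4))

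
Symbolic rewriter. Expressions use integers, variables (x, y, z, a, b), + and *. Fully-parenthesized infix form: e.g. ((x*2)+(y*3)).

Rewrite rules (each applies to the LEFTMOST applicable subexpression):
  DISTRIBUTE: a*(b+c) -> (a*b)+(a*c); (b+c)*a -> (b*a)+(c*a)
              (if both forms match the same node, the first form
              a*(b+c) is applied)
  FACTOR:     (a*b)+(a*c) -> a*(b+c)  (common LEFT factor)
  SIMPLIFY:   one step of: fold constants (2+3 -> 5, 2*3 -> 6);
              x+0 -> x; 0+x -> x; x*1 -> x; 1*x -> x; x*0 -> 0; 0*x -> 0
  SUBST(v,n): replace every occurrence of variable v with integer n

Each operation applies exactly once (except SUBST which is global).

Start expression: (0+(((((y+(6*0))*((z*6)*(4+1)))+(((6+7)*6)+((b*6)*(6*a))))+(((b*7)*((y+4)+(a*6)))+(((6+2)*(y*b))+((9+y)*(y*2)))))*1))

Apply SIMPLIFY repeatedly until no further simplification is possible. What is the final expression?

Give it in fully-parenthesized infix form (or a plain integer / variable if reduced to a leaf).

Answer: (((y*((z*6)*5))+(78+((b*6)*(6*a))))+(((b*7)*((y+4)+(a*6)))+((8*(y*b))+((9+y)*(y*2)))))

Derivation:
Start: (0+(((((y+(6*0))*((z*6)*(4+1)))+(((6+7)*6)+((b*6)*(6*a))))+(((b*7)*((y+4)+(a*6)))+(((6+2)*(y*b))+((9+y)*(y*2)))))*1))
Step 1: at root: (0+(((((y+(6*0))*((z*6)*(4+1)))+(((6+7)*6)+((b*6)*(6*a))))+(((b*7)*((y+4)+(a*6)))+(((6+2)*(y*b))+((9+y)*(y*2)))))*1)) -> (((((y+(6*0))*((z*6)*(4+1)))+(((6+7)*6)+((b*6)*(6*a))))+(((b*7)*((y+4)+(a*6)))+(((6+2)*(y*b))+((9+y)*(y*2)))))*1); overall: (0+(((((y+(6*0))*((z*6)*(4+1)))+(((6+7)*6)+((b*6)*(6*a))))+(((b*7)*((y+4)+(a*6)))+(((6+2)*(y*b))+((9+y)*(y*2)))))*1)) -> (((((y+(6*0))*((z*6)*(4+1)))+(((6+7)*6)+((b*6)*(6*a))))+(((b*7)*((y+4)+(a*6)))+(((6+2)*(y*b))+((9+y)*(y*2)))))*1)
Step 2: at root: (((((y+(6*0))*((z*6)*(4+1)))+(((6+7)*6)+((b*6)*(6*a))))+(((b*7)*((y+4)+(a*6)))+(((6+2)*(y*b))+((9+y)*(y*2)))))*1) -> ((((y+(6*0))*((z*6)*(4+1)))+(((6+7)*6)+((b*6)*(6*a))))+(((b*7)*((y+4)+(a*6)))+(((6+2)*(y*b))+((9+y)*(y*2))))); overall: (((((y+(6*0))*((z*6)*(4+1)))+(((6+7)*6)+((b*6)*(6*a))))+(((b*7)*((y+4)+(a*6)))+(((6+2)*(y*b))+((9+y)*(y*2)))))*1) -> ((((y+(6*0))*((z*6)*(4+1)))+(((6+7)*6)+((b*6)*(6*a))))+(((b*7)*((y+4)+(a*6)))+(((6+2)*(y*b))+((9+y)*(y*2)))))
Step 3: at LLLR: (6*0) -> 0; overall: ((((y+(6*0))*((z*6)*(4+1)))+(((6+7)*6)+((b*6)*(6*a))))+(((b*7)*((y+4)+(a*6)))+(((6+2)*(y*b))+((9+y)*(y*2))))) -> ((((y+0)*((z*6)*(4+1)))+(((6+7)*6)+((b*6)*(6*a))))+(((b*7)*((y+4)+(a*6)))+(((6+2)*(y*b))+((9+y)*(y*2)))))
Step 4: at LLL: (y+0) -> y; overall: ((((y+0)*((z*6)*(4+1)))+(((6+7)*6)+((b*6)*(6*a))))+(((b*7)*((y+4)+(a*6)))+(((6+2)*(y*b))+((9+y)*(y*2))))) -> (((y*((z*6)*(4+1)))+(((6+7)*6)+((b*6)*(6*a))))+(((b*7)*((y+4)+(a*6)))+(((6+2)*(y*b))+((9+y)*(y*2)))))
Step 5: at LLRR: (4+1) -> 5; overall: (((y*((z*6)*(4+1)))+(((6+7)*6)+((b*6)*(6*a))))+(((b*7)*((y+4)+(a*6)))+(((6+2)*(y*b))+((9+y)*(y*2))))) -> (((y*((z*6)*5))+(((6+7)*6)+((b*6)*(6*a))))+(((b*7)*((y+4)+(a*6)))+(((6+2)*(y*b))+((9+y)*(y*2)))))
Step 6: at LRLL: (6+7) -> 13; overall: (((y*((z*6)*5))+(((6+7)*6)+((b*6)*(6*a))))+(((b*7)*((y+4)+(a*6)))+(((6+2)*(y*b))+((9+y)*(y*2))))) -> (((y*((z*6)*5))+((13*6)+((b*6)*(6*a))))+(((b*7)*((y+4)+(a*6)))+(((6+2)*(y*b))+((9+y)*(y*2)))))
Step 7: at LRL: (13*6) -> 78; overall: (((y*((z*6)*5))+((13*6)+((b*6)*(6*a))))+(((b*7)*((y+4)+(a*6)))+(((6+2)*(y*b))+((9+y)*(y*2))))) -> (((y*((z*6)*5))+(78+((b*6)*(6*a))))+(((b*7)*((y+4)+(a*6)))+(((6+2)*(y*b))+((9+y)*(y*2)))))
Step 8: at RRLL: (6+2) -> 8; overall: (((y*((z*6)*5))+(78+((b*6)*(6*a))))+(((b*7)*((y+4)+(a*6)))+(((6+2)*(y*b))+((9+y)*(y*2))))) -> (((y*((z*6)*5))+(78+((b*6)*(6*a))))+(((b*7)*((y+4)+(a*6)))+((8*(y*b))+((9+y)*(y*2)))))
Fixed point: (((y*((z*6)*5))+(78+((b*6)*(6*a))))+(((b*7)*((y+4)+(a*6)))+((8*(y*b))+((9+y)*(y*2)))))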